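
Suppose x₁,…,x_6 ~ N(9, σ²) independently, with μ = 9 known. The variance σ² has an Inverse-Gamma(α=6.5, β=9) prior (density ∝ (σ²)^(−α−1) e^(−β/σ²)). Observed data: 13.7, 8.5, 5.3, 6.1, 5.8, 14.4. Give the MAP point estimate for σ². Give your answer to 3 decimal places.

σ̂²_MAP = 4.850

Sum of squared deviations about the known mean: SS = (13.7−9)² + (8.5−9)² + (5.3−9)² + (6.1−9)² + (5.8−9)² + (14.4−9)² = 83.84.
The Normal likelihood contributes (σ²)^(−n/2) exp(−SS/(2σ²)), so the posterior is Inverse-Gamma(α + n/2, β + SS/2) = Inverse-Gamma(9.5, 50.92).
The mode of Inverse-Gamma(a, b) is b/(a+1) = 50.92/10.5 ≈ 4.850.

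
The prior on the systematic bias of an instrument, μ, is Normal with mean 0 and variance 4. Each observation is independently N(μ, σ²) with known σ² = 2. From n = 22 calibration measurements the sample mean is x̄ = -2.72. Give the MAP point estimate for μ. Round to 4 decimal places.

n = 22, x̄ = -2.72.
For a Normal prior and Normal likelihood with known variance, the posterior is Normal; its mode equals its mean, the precision-weighted average.
Prior precision 1/σ₀² = 1/4 = 0.25; data precision n/σ² = 22/2 = 11.
μ̂ = (0.25·0 + 11·(-2.72)) / (0.25 + 11) = (-29.92)/11.25 = -2992/1125 ≈ -2.6596.

μ̂_MAP = -2.6596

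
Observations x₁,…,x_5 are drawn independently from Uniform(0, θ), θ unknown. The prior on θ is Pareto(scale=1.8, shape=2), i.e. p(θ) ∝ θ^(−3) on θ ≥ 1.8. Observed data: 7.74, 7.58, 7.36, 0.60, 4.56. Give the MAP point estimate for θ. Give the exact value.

The Uniform(0, θ) likelihood is θ^(−n) for θ ≥ max(xᵢ), zero otherwise. Here max(xᵢ) = 7.74.
Posterior ∝ θ^(−3) · θ^(−5) = θ^(−8) on θ ≥ max(1.8, 7.74) = 7.74.
This density is strictly decreasing in θ, so the posterior mode lies at the lower boundary of the support.

θ̂_MAP = 7.74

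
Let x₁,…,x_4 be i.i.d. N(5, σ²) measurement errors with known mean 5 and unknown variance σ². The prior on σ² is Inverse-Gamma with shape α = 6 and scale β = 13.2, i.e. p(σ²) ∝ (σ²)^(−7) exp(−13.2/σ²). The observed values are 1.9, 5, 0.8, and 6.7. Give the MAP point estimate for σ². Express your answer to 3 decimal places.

Sum of squared deviations about the known mean: SS = (1.9−5)² + (5−5)² + (0.8−5)² + (6.7−5)² = 30.14.
The Normal likelihood contributes (σ²)^(−n/2) exp(−SS/(2σ²)), so the posterior is Inverse-Gamma(α + n/2, β + SS/2) = Inverse-Gamma(8, 28.27).
The mode of Inverse-Gamma(a, b) is b/(a+1) = 28.27/9 ≈ 3.141.

σ̂²_MAP = 3.141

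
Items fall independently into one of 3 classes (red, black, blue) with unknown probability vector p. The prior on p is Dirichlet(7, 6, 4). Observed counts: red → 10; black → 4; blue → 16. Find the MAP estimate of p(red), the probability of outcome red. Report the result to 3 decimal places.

MAP estimate of p(red) = 0.364

The posterior is Dirichlet(αᵢ + nᵢ) = Dirichlet(17, 10, 20).
For a Dirichlet(a₁,…,a_K) with all aᵢ > 1, the mode has j-th component (aⱼ − 1)/(Σaᵢ − K).
Here Σaᵢ = 47 and K = 3, so p(red) = (17 − 1)/(47 − 3) = 16/44 ≈ 0.364.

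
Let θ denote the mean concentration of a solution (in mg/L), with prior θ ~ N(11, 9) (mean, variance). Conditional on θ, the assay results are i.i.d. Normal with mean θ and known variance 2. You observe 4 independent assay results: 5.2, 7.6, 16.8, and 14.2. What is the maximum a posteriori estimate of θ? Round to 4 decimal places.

n = 4; x̄ = (5.2 + 7.6 + 16.8 + 14.2)/4 = 43.8/4 = 10.95.
For a Normal prior and Normal likelihood with known variance, the posterior is Normal; its mode equals its mean, the precision-weighted average.
Prior precision 1/σ₀² = 1/9; data precision n/σ² = 4/2 = 2.
θ̂ = ((1/9)·11 + 2·10.95) / (1/9 + 2) = (2081/90)/(19/9) = 2081/190 ≈ 10.9526.

θ̂_MAP = 10.9526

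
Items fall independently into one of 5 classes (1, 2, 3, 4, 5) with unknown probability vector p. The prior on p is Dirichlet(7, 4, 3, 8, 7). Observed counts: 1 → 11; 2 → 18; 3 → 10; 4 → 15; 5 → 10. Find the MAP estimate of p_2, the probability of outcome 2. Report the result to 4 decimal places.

The posterior is Dirichlet(αᵢ + nᵢ) = Dirichlet(18, 22, 13, 23, 17).
For a Dirichlet(a₁,…,a_K) with all aᵢ > 1, the mode has j-th component (aⱼ − 1)/(Σaᵢ − K).
Here Σaᵢ = 93 and K = 5, so p_2 = (22 − 1)/(93 − 5) = 21/88 ≈ 0.2386.

MAP estimate: 0.2386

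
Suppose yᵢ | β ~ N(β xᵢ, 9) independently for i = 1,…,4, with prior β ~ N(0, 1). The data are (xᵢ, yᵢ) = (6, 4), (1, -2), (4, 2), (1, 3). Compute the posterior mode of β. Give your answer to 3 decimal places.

log p(β | y) = −Σ(yᵢ − βxᵢ)²/(2·9) − β²/(2·1) + const.
Setting the derivative to zero: Σxᵢ(yᵢ − βxᵢ)/9 − β/1 = 0, so β = Σxᵢyᵢ / (Σxᵢ² + σ²/τ²).
Σxᵢyᵢ = 6·4 + 1·(-2) + 4·2 + 1·3 = 33; Σxᵢ² = 54; σ²/τ² = 9.
β̂_MAP = 33 / (54 + 9) = 33/63 ≈ 0.524.

β̂_MAP = 0.524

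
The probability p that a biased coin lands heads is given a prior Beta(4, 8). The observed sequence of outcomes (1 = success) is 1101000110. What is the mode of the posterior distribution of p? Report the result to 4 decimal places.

Prior: Beta(4, 8).
Data: 5 successes in 10 trials (from the sequence). The binomial likelihood contributes p^5(1−p)^5, so the posterior is Beta(4+5, 8+5) = Beta(9, 13).
For Beta(a, b) with a, b > 1 the mode is (a−1)/(a+b−2) = 8/20 ≈ 0.4000.

p̂_MAP = 0.4000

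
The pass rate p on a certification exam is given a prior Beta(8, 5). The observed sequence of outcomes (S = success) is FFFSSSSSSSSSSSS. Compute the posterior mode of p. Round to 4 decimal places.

Prior: Beta(8, 5).
Data: 12 successes in 15 trials (from the sequence). The binomial likelihood contributes p^12(1−p)^3, so the posterior is Beta(8+12, 5+3) = Beta(20, 8).
For Beta(a, b) with a, b > 1 the mode is (a−1)/(a+b−2) = 19/26 ≈ 0.7308.

p̂_MAP = 0.7308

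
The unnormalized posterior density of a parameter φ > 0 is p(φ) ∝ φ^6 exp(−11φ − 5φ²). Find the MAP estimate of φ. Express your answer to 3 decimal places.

φ̂_MAP = 0.400

ℓ'(φ) = 6/φ − 11 − 10φ. Setting this to zero and multiplying by φ: 10φ² + 11φ − 6 = 0.
φ = (−11 + √(11² + 4·10·6)) / (2·10) = (−11 + √361) / 20 = (−11 + 19)/20 = 2/5.
ℓ''(φ) = −6/φ² − 10 < 0, confirming a maximum.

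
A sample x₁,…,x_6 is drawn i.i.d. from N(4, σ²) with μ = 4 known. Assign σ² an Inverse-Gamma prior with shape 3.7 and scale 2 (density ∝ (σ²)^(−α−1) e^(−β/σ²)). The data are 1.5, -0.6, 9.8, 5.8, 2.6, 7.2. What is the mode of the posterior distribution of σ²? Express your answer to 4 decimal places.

Sum of squared deviations about the known mean: SS = (1.5−4)² + (-0.6−4)² + (9.8−4)² + (5.8−4)² + (2.6−4)² + (7.2−4)² = 76.49.
The Normal likelihood contributes (σ²)^(−n/2) exp(−SS/(2σ²)), so the posterior is Inverse-Gamma(α + n/2, β + SS/2) = Inverse-Gamma(6.7, 40.245).
The mode of Inverse-Gamma(a, b) is b/(a+1) = 40.245/7.7 ≈ 5.2266.

σ̂²_MAP = 5.2266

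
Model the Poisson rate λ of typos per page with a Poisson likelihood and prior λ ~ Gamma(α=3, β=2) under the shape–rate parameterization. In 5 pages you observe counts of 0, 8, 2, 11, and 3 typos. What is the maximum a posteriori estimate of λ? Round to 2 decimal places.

Σxᵢ = 0+8+2+11+3 = 24, with n = 5.
Posterior ∝ λ^2e^(−2λ) · λ^24e^(−5λ) = λ^26e^(−7λ), i.e. Gamma(shape=27, rate=7).
The mode of a Gamma(a, b) with a ≥ 1 (shape–rate) is (a−1)/b = 26/7 ≈ 3.71.

λ̂_MAP = 3.71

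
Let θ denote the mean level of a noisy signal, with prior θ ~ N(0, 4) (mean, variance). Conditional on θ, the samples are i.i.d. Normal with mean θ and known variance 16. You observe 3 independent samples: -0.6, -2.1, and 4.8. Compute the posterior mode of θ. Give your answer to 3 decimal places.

n = 3; x̄ = ((-0.6) + (-2.1) + 4.8)/3 = 2.1/3 = 0.7.
For a Normal prior and Normal likelihood with known variance, the posterior is Normal; its mode equals its mean, the precision-weighted average.
Prior precision 1/σ₀² = 1/4 = 0.25; data precision n/σ² = 3/16 = 0.1875.
θ̂ = (0.25·0 + 0.1875·0.7) / (0.25 + 0.1875) = 0.13125/0.4375 = 0.300.

θ̂_MAP = 0.300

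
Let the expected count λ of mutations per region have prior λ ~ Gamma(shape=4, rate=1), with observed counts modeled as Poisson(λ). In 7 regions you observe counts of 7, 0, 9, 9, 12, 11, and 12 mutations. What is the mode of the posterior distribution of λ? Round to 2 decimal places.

Σxᵢ = 7+0+9+9+12+11+12 = 60, with n = 7.
Posterior ∝ λ^3e^(−1λ) · λ^60e^(−7λ) = λ^63e^(−8λ), i.e. Gamma(shape=64, rate=8).
The mode of a Gamma(a, b) with a ≥ 1 (shape–rate) is (a−1)/b = 63/8 ≈ 7.88.

λ̂_MAP = 7.88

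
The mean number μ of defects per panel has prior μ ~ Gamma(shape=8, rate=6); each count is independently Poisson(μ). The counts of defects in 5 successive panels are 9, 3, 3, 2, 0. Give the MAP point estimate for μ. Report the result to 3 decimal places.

μ̂_MAP = 2.182

Σxᵢ = 9+3+3+2+0 = 17, with n = 5.
Posterior ∝ μ^7e^(−6μ) · μ^17e^(−5μ) = μ^24e^(−11μ), i.e. Gamma(shape=25, rate=11).
The mode of a Gamma(a, b) with a ≥ 1 (shape–rate) is (a−1)/b = 24/11 ≈ 2.182.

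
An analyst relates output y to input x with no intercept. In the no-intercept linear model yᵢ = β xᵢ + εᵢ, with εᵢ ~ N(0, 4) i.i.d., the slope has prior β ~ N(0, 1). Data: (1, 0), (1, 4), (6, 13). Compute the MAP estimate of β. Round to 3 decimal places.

β̂_MAP = 1.952

log p(β | y) = −Σ(yᵢ − βxᵢ)²/(2·4) − β²/(2·1) + const.
Setting the derivative to zero: Σxᵢ(yᵢ − βxᵢ)/4 − β/1 = 0, so β = Σxᵢyᵢ / (Σxᵢ² + σ²/τ²).
Σxᵢyᵢ = 1·0 + 1·4 + 6·13 = 82; Σxᵢ² = 38; σ²/τ² = 4.
β̂_MAP = 82 / (38 + 4) = 82/42 ≈ 1.952.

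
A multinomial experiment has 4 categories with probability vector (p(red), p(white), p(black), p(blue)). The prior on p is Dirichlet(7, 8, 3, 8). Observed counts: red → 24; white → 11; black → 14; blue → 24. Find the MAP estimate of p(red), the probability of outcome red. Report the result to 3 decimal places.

The posterior is Dirichlet(αᵢ + nᵢ) = Dirichlet(31, 19, 17, 32).
For a Dirichlet(a₁,…,a_K) with all aᵢ > 1, the mode has j-th component (aⱼ − 1)/(Σaᵢ − K).
Here Σaᵢ = 99 and K = 4, so p(red) = (31 − 1)/(99 − 4) = 30/95 ≈ 0.316.

MAP estimate of p(red) = 0.316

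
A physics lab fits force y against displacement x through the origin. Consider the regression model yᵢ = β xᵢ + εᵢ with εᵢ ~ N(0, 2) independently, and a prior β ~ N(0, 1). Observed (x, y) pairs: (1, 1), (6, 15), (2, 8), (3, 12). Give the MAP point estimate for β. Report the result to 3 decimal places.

log p(β | y) = −Σ(yᵢ − βxᵢ)²/(2·2) − β²/(2·1) + const.
Setting the derivative to zero: Σxᵢ(yᵢ − βxᵢ)/2 − β/1 = 0, so β = Σxᵢyᵢ / (Σxᵢ² + σ²/τ²).
Σxᵢyᵢ = 1·1 + 6·15 + 2·8 + 3·12 = 143; Σxᵢ² = 50; σ²/τ² = 2.
β̂_MAP = 143 / (50 + 2) = 143/52 ≈ 2.750.

β̂_MAP = 2.750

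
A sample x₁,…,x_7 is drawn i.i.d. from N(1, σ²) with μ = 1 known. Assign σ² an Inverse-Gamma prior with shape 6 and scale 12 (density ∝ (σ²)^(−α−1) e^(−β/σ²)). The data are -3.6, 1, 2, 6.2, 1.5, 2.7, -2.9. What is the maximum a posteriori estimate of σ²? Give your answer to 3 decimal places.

Sum of squared deviations about the known mean: SS = (-3.6−1)² + (1−1)² + (2−1)² + (6.2−1)² + (1.5−1)² + (2.7−1)² + (-2.9−1)² = 67.55.
The Normal likelihood contributes (σ²)^(−n/2) exp(−SS/(2σ²)), so the posterior is Inverse-Gamma(α + n/2, β + SS/2) = Inverse-Gamma(9.5, 45.775).
The mode of Inverse-Gamma(a, b) is b/(a+1) = 45.775/10.5 ≈ 4.360.

σ̂²_MAP = 4.360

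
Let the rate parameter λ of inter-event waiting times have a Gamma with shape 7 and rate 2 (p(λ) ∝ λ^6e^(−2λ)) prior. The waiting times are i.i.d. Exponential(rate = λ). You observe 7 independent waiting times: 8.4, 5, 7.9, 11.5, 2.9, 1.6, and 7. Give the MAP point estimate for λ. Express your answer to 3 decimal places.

λ̂_MAP = 0.281

The Exponential(rate=λ) likelihood is ∝ λ^n e^(−λΣtᵢ). Here n = 7 and Σtᵢ = 8.4 + 5 + 7.9 + 11.5 + 2.9 + 1.6 + 7 = 44.3.
Posterior ∝ λ^6e^(−2λ) · λ^7e^(−44.3λ) = λ^13e^(−46.3λ), i.e. Gamma(14, 46.3).
Mode = (a−1)/b = 13/46.3 ≈ 0.281.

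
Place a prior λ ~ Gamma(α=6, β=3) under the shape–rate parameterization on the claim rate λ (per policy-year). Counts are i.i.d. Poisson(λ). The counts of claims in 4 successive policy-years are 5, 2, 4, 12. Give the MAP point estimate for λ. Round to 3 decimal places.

λ̂_MAP = 4.000

Σxᵢ = 5+2+4+12 = 23, with n = 4.
Posterior ∝ λ^5e^(−3λ) · λ^23e^(−4λ) = λ^28e^(−7λ), i.e. Gamma(shape=29, rate=7).
The mode of a Gamma(a, b) with a ≥ 1 (shape–rate) is (a−1)/b = 28/7 ≈ 4.000.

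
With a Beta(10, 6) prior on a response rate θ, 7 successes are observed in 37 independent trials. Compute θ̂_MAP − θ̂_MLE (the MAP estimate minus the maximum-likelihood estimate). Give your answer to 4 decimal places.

MAP − MLE = 0.1245

Posterior is Beta(17, 36); MAP = (17−1)/(53−2) = 16/51 ≈ 0.31373.
MLE ignores the prior: θ̂_MLE = k/n = 7/37 ≈ 0.18919.
Difference = 16/51 − 7/37 = 235/1887 ≈ 0.1245.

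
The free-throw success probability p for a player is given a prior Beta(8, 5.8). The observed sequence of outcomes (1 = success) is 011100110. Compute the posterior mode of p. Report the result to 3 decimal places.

p̂_MAP = 0.577

Prior: Beta(8, 5.8).
Data: 5 successes in 9 trials (from the sequence). The binomial likelihood contributes p^5(1−p)^4, so the posterior is Beta(8+5, 5.8+4) = Beta(13, 9.8).
For Beta(a, b) with a, b > 1 the mode is (a−1)/(a+b−2) = 12/20.8 ≈ 0.577.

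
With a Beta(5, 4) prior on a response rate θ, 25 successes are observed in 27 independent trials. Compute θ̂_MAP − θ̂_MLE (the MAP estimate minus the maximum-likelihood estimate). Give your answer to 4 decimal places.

MAP − MLE = -0.0730

Posterior is Beta(30, 6); MAP = (30−1)/(36−2) = 29/34 ≈ 0.85294.
MLE ignores the prior: θ̂_MLE = k/n = 25/27 ≈ 0.92593.
Difference = 29/34 − 25/27 = -67/918 ≈ -0.0730.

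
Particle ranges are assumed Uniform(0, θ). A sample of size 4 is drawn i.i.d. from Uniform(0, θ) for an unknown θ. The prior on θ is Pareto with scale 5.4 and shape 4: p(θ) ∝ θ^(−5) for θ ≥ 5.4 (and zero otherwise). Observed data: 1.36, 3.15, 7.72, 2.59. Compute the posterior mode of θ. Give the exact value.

θ̂_MAP = 7.72

The Uniform(0, θ) likelihood is θ^(−n) for θ ≥ max(xᵢ), zero otherwise. Here max(xᵢ) = 7.72.
Posterior ∝ θ^(−5) · θ^(−4) = θ^(−9) on θ ≥ max(5.4, 7.72) = 7.72.
This density is strictly decreasing in θ, so the posterior mode lies at the lower boundary of the support.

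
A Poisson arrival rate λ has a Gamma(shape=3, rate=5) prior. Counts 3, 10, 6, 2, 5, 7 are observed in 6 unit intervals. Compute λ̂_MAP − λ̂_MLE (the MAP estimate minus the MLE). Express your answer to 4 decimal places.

MAP − MLE = -2.3182

Σxᵢ = 33. Posterior is Gamma(36, 11); MAP = (36−1)/11 = 35/11 ≈ 3.18182.
MLE = x̄ = 33/6 ≈ 5.50000.
Difference = 35/11 − 33/6 = -51/22 ≈ -2.3182.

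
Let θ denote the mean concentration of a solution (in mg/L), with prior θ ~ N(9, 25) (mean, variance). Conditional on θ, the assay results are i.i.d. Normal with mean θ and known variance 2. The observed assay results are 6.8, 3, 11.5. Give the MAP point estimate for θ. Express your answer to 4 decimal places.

θ̂_MAP = 7.1494

n = 3; x̄ = (6.8 + 3 + 11.5)/3 = 21.3/3 = 7.1.
For a Normal prior and Normal likelihood with known variance, the posterior is Normal; its mode equals its mean, the precision-weighted average.
Prior precision 1/σ₀² = 1/25 = 0.04; data precision n/σ² = 3/2 = 1.5.
θ̂ = (0.04·9 + 1.5·7.1) / (0.04 + 1.5) = 11.01/1.54 = 1101/154 ≈ 7.1494.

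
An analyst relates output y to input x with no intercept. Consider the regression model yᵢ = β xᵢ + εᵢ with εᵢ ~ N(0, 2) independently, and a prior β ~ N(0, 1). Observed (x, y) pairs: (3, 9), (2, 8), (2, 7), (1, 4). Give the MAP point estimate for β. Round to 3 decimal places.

β̂_MAP = 3.050

log p(β | y) = −Σ(yᵢ − βxᵢ)²/(2·2) − β²/(2·1) + const.
Setting the derivative to zero: Σxᵢ(yᵢ − βxᵢ)/2 − β/1 = 0, so β = Σxᵢyᵢ / (Σxᵢ² + σ²/τ²).
Σxᵢyᵢ = 3·9 + 2·8 + 2·7 + 1·4 = 61; Σxᵢ² = 18; σ²/τ² = 2.
β̂_MAP = 61 / (18 + 2) = 61/20 ≈ 3.050.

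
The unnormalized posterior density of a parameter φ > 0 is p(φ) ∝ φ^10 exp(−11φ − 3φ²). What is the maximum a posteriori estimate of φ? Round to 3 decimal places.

ℓ'(φ) = 10/φ − 11 − 6φ. Setting this to zero and multiplying by φ: 6φ² + 11φ − 10 = 0.
φ = (−11 + √(11² + 4·6·10)) / (2·6) = (−11 + √361) / 12 = (−11 + 19)/12 = 2/3.
ℓ''(φ) = −10/φ² − 6 < 0, confirming a maximum.

φ̂_MAP = 0.667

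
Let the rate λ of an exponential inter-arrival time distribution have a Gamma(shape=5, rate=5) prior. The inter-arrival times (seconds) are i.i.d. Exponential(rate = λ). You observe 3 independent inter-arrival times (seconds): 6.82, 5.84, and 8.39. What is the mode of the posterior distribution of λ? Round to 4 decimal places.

λ̂_MAP = 0.2687

The Exponential(rate=λ) likelihood is ∝ λ^n e^(−λΣtᵢ). Here n = 3 and Σtᵢ = 6.82 + 5.84 + 8.39 = 21.05.
Posterior ∝ λ^4e^(−5λ) · λ^3e^(−21.05λ) = λ^7e^(−26.05λ), i.e. Gamma(8, 26.05).
Mode = (a−1)/b = 7/26.05 ≈ 0.2687.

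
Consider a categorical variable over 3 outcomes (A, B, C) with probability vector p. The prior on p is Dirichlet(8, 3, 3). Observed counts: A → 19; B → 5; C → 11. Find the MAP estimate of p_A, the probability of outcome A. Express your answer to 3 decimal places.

MAP estimate of p_A = 0.565

The posterior is Dirichlet(αᵢ + nᵢ) = Dirichlet(27, 8, 14).
For a Dirichlet(a₁,…,a_K) with all aᵢ > 1, the mode has j-th component (aⱼ − 1)/(Σaᵢ − K).
Here Σaᵢ = 49 and K = 3, so p_A = (27 − 1)/(49 − 3) = 26/46 ≈ 0.565.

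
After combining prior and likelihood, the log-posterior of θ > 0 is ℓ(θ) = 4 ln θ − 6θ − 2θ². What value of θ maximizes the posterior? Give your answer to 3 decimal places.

ℓ'(θ) = 4/θ − 6 − 4θ. Setting this to zero and multiplying by θ: 4θ² + 6θ − 4 = 0.
θ = (−6 + √(6² + 4·4·4)) / (2·4) = (−6 + √100) / 8 = (−6 + 10)/8 = 1/2.
ℓ''(θ) = −4/θ² − 4 < 0, confirming a maximum.

θ̂_MAP = 0.500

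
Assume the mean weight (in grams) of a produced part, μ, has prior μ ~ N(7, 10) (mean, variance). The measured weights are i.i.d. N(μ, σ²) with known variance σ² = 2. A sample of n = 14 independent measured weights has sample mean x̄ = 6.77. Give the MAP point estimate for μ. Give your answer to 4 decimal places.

n = 14, x̄ = 6.77.
For a Normal prior and Normal likelihood with known variance, the posterior is Normal; its mode equals its mean, the precision-weighted average.
Prior precision 1/σ₀² = 1/10 = 0.1; data precision n/σ² = 14/2 = 7.
μ̂ = (0.1·7 + 7·6.77) / (0.1 + 7) = 48.09/7.1 = 4809/710 ≈ 6.7732.

μ̂_MAP = 6.7732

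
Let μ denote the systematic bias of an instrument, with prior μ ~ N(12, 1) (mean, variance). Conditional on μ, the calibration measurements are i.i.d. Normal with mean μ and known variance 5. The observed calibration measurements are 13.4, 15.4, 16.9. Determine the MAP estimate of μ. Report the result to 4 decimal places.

n = 3; x̄ = (13.4 + 15.4 + 16.9)/3 = 45.7/3 = 457/30 ≈ 15.2333.
For a Normal prior and Normal likelihood with known variance, the posterior is Normal; its mode equals its mean, the precision-weighted average.
Prior precision 1/σ₀² = 1/1 = 1; data precision n/σ² = 3/5 = 0.6.
μ̂ = (1·12 + 0.6·(457/30)) / (1 + 0.6) = 21.14/1.6 = 13.2125.

μ̂_MAP = 13.2125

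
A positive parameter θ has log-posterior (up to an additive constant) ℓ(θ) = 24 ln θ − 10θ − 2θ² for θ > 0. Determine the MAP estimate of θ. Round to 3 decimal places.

ℓ'(θ) = 24/θ − 10 − 4θ. Setting this to zero and multiplying by θ: 4θ² + 10θ − 24 = 0.
θ = (−10 + √(10² + 4·4·24)) / (2·4) = (−10 + √484) / 8 = (−10 + 22)/8 = 3/2.
ℓ''(θ) = −24/θ² − 4 < 0, confirming a maximum.

θ̂_MAP = 1.500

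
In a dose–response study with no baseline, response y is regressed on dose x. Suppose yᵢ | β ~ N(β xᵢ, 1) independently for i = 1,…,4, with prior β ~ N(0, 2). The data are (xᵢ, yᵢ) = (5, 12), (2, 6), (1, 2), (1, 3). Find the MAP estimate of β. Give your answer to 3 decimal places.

log p(β | y) = −Σ(yᵢ − βxᵢ)²/(2·1) − β²/(2·2) + const.
Setting the derivative to zero: Σxᵢ(yᵢ − βxᵢ)/1 − β/2 = 0, so β = Σxᵢyᵢ / (Σxᵢ² + σ²/τ²).
Σxᵢyᵢ = 5·12 + 2·6 + 1·2 + 1·3 = 77; Σxᵢ² = 31; σ²/τ² = 0.5.
β̂_MAP = 77 / (31 + 0.5) = 77/31.5 ≈ 2.444.

β̂_MAP = 2.444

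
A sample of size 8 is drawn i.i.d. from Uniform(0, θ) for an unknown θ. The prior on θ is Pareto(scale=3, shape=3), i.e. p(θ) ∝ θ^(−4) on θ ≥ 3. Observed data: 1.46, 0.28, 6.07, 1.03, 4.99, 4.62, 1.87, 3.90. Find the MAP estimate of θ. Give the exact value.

θ̂_MAP = 6.07

The Uniform(0, θ) likelihood is θ^(−n) for θ ≥ max(xᵢ), zero otherwise. Here max(xᵢ) = 6.07.
Posterior ∝ θ^(−4) · θ^(−8) = θ^(−12) on θ ≥ max(3, 6.07) = 6.07.
This density is strictly decreasing in θ, so the posterior mode lies at the lower boundary of the support.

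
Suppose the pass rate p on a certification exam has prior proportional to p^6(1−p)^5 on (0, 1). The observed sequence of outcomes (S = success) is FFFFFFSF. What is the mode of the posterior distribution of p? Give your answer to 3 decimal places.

p̂_MAP = 0.368

The prior density ∝ p^6(1−p)^5 is the kernel of Beta(7, 6).
Data: 1 success in 8 trials (from the sequence). The binomial likelihood contributes p(1−p)^7, so the posterior is Beta(7+1, 6+7) = Beta(8, 13).
For Beta(a, b) with a, b > 1 the mode is (a−1)/(a+b−2) = 7/19 ≈ 0.368.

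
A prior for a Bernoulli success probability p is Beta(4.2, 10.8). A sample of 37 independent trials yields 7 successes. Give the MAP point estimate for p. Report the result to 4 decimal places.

Prior: Beta(4.2, 10.8).
Data: 7 successes in 37 trials. The binomial likelihood contributes p^7(1−p)^30, so the posterior is Beta(4.2+7, 10.8+30) = Beta(11.2, 40.8).
For Beta(a, b) with a, b > 1 the mode is (a−1)/(a+b−2) = 10.2/50 ≈ 0.2040.

p̂_MAP = 0.2040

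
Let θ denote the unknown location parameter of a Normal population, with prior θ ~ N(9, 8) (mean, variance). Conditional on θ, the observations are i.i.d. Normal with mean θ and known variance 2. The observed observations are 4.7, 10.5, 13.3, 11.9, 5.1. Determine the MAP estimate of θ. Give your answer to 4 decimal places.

θ̂_MAP = 9.0952

n = 5; x̄ = (4.7 + 10.5 + 13.3 + 11.9 + 5.1)/5 = 45.5/5 = 9.1.
For a Normal prior and Normal likelihood with known variance, the posterior is Normal; its mode equals its mean, the precision-weighted average.
Prior precision 1/σ₀² = 1/8 = 0.125; data precision n/σ² = 5/2 = 2.5.
θ̂ = (0.125·9 + 2.5·9.1) / (0.125 + 2.5) = 23.875/2.625 = 191/21 ≈ 9.0952.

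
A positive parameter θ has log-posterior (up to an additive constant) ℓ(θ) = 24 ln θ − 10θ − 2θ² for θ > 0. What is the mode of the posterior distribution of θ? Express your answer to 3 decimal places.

ℓ'(θ) = 24/θ − 10 − 4θ. Setting this to zero and multiplying by θ: 4θ² + 10θ − 24 = 0.
θ = (−10 + √(10² + 4·4·24)) / (2·4) = (−10 + √484) / 8 = (−10 + 22)/8 = 3/2.
ℓ''(θ) = −24/θ² − 4 < 0, confirming a maximum.

θ̂_MAP = 1.500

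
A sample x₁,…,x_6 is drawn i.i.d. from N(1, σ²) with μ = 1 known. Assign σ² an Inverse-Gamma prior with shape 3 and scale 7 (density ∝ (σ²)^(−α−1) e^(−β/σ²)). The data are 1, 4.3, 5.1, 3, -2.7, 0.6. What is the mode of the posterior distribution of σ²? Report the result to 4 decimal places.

σ̂²_MAP = 4.2536

Sum of squared deviations about the known mean: SS = (1−1)² + (4.3−1)² + (5.1−1)² + (3−1)² + (-2.7−1)² + (0.6−1)² = 45.55.
The Normal likelihood contributes (σ²)^(−n/2) exp(−SS/(2σ²)), so the posterior is Inverse-Gamma(α + n/2, β + SS/2) = Inverse-Gamma(6, 29.775).
The mode of Inverse-Gamma(a, b) is b/(a+1) = 29.775/7 ≈ 4.2536.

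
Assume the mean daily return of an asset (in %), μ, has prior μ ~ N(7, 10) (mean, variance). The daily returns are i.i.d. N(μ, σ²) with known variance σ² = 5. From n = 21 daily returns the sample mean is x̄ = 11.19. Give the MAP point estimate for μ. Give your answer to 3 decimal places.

n = 21, x̄ = 11.19.
For a Normal prior and Normal likelihood with known variance, the posterior is Normal; its mode equals its mean, the precision-weighted average.
Prior precision 1/σ₀² = 1/10 = 0.1; data precision n/σ² = 21/5 = 4.2.
μ̂ = (0.1·7 + 4.2·11.19) / (0.1 + 4.2) = 47.698/4.3 = 23849/2150 ≈ 11.093.

μ̂_MAP = 11.093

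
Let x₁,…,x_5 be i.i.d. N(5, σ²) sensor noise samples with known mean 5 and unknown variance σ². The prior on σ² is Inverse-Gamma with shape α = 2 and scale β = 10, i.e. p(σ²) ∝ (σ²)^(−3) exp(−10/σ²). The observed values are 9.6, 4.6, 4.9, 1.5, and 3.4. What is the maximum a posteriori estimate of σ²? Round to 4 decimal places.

Sum of squared deviations about the known mean: SS = (9.6−5)² + (4.6−5)² + (4.9−5)² + (1.5−5)² + (3.4−5)² = 36.14.
The Normal likelihood contributes (σ²)^(−n/2) exp(−SS/(2σ²)), so the posterior is Inverse-Gamma(α + n/2, β + SS/2) = Inverse-Gamma(4.5, 28.07).
The mode of Inverse-Gamma(a, b) is b/(a+1) = 28.07/5.5 ≈ 5.1036.

σ̂²_MAP = 5.1036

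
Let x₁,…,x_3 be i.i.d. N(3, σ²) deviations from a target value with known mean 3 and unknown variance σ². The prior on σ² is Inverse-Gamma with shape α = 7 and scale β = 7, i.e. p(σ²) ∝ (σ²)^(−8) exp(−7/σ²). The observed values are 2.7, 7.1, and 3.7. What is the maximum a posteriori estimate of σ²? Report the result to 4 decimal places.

Sum of squared deviations about the known mean: SS = (2.7−3)² + (7.1−3)² + (3.7−3)² = 17.39.
The Normal likelihood contributes (σ²)^(−n/2) exp(−SS/(2σ²)), so the posterior is Inverse-Gamma(α + n/2, β + SS/2) = Inverse-Gamma(8.5, 15.695).
The mode of Inverse-Gamma(a, b) is b/(a+1) = 15.695/9.5 ≈ 1.6521.

σ̂²_MAP = 1.6521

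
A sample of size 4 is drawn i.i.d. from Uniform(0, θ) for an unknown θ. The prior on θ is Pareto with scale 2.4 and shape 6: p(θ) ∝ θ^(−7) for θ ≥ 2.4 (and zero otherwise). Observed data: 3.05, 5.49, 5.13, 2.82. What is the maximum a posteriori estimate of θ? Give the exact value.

θ̂_MAP = 5.49

The Uniform(0, θ) likelihood is θ^(−n) for θ ≥ max(xᵢ), zero otherwise. Here max(xᵢ) = 5.49.
Posterior ∝ θ^(−7) · θ^(−4) = θ^(−11) on θ ≥ max(2.4, 5.49) = 5.49.
This density is strictly decreasing in θ, so the posterior mode lies at the lower boundary of the support.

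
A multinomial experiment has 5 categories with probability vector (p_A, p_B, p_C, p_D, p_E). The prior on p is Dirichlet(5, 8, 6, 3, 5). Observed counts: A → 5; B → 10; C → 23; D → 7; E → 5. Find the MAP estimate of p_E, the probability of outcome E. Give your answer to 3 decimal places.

MAP estimate of p_E = 0.125

The posterior is Dirichlet(αᵢ + nᵢ) = Dirichlet(10, 18, 29, 10, 10).
For a Dirichlet(a₁,…,a_K) with all aᵢ > 1, the mode has j-th component (aⱼ − 1)/(Σaᵢ − K).
Here Σaᵢ = 77 and K = 5, so p_E = (10 − 1)/(77 − 5) = 9/72 ≈ 0.125.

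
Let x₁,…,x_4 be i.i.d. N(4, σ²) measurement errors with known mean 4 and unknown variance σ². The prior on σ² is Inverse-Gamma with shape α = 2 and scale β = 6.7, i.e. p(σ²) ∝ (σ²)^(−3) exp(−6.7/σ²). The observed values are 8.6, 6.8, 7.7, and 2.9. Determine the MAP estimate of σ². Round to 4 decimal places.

Sum of squared deviations about the known mean: SS = (8.6−4)² + (6.8−4)² + (7.7−4)² + (2.9−4)² = 43.9.
The Normal likelihood contributes (σ²)^(−n/2) exp(−SS/(2σ²)), so the posterior is Inverse-Gamma(α + n/2, β + SS/2) = Inverse-Gamma(4, 28.65).
The mode of Inverse-Gamma(a, b) is b/(a+1) = 28.65/5 ≈ 5.7300.

σ̂²_MAP = 5.7300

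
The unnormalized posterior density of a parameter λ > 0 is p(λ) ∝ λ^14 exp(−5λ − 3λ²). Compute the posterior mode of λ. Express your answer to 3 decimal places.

ℓ'(λ) = 14/λ − 5 − 6λ. Setting this to zero and multiplying by λ: 6λ² + 5λ − 14 = 0.
λ = (−5 + √(5² + 4·6·14)) / (2·6) = (−5 + √361) / 12 = (−5 + 19)/12 = 7/6.
ℓ''(λ) = −14/λ² − 6 < 0, confirming a maximum.

λ̂_MAP = 1.167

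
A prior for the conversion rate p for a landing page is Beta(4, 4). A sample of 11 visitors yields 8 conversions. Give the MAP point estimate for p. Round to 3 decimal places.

p̂_MAP = 0.647

Prior: Beta(4, 4).
Data: 8 successes in 11 trials. The binomial likelihood contributes p^8(1−p)^3, so the posterior is Beta(4+8, 4+3) = Beta(12, 7).
For Beta(a, b) with a, b > 1 the mode is (a−1)/(a+b−2) = 11/17 ≈ 0.647.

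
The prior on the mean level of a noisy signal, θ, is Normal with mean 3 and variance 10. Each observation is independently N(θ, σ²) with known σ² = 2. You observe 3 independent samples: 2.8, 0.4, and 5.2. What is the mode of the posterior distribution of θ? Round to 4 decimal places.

n = 3; x̄ = (2.8 + 0.4 + 5.2)/3 = 8.4/3 = 2.8.
For a Normal prior and Normal likelihood with known variance, the posterior is Normal; its mode equals its mean, the precision-weighted average.
Prior precision 1/σ₀² = 1/10 = 0.1; data precision n/σ² = 3/2 = 1.5.
θ̂ = (0.1·3 + 1.5·2.8) / (0.1 + 1.5) = 4.5/1.6 = 2.8125.

θ̂_MAP = 2.8125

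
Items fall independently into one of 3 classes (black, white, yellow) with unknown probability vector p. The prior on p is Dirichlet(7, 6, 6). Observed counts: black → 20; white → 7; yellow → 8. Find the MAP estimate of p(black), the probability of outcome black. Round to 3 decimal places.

The posterior is Dirichlet(αᵢ + nᵢ) = Dirichlet(27, 13, 14).
For a Dirichlet(a₁,…,a_K) with all aᵢ > 1, the mode has j-th component (aⱼ − 1)/(Σaᵢ − K).
Here Σaᵢ = 54 and K = 3, so p(black) = (27 − 1)/(54 − 3) = 26/51 ≈ 0.510.

MAP estimate of p(black) = 0.510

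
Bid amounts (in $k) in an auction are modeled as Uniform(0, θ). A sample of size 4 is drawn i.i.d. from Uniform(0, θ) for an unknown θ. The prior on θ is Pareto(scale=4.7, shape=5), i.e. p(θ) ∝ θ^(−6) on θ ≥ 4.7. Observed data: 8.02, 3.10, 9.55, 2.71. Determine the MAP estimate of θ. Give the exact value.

The Uniform(0, θ) likelihood is θ^(−n) for θ ≥ max(xᵢ), zero otherwise. Here max(xᵢ) = 9.55.
Posterior ∝ θ^(−6) · θ^(−4) = θ^(−10) on θ ≥ max(4.7, 9.55) = 9.55.
This density is strictly decreasing in θ, so the posterior mode lies at the lower boundary of the support.

θ̂_MAP = 9.55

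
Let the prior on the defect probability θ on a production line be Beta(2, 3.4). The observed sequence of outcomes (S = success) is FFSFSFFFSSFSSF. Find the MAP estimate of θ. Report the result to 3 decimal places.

Prior: Beta(2, 3.4).
Data: 6 successes in 14 trials (from the sequence). The binomial likelihood contributes θ^6(1−θ)^8, so the posterior is Beta(2+6, 3.4+8) = Beta(8, 11.4).
For Beta(a, b) with a, b > 1 the mode is (a−1)/(a+b−2) = 7/17.4 ≈ 0.402.

θ̂_MAP = 0.402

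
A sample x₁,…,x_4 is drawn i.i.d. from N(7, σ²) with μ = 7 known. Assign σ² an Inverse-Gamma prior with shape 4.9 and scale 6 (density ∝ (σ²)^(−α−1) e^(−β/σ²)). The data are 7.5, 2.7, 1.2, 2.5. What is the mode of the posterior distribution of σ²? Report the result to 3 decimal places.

Sum of squared deviations about the known mean: SS = (7.5−7)² + (2.7−7)² + (1.2−7)² + (2.5−7)² = 72.63.
The Normal likelihood contributes (σ²)^(−n/2) exp(−SS/(2σ²)), so the posterior is Inverse-Gamma(α + n/2, β + SS/2) = Inverse-Gamma(6.9, 42.315).
The mode of Inverse-Gamma(a, b) is b/(a+1) = 42.315/7.9 ≈ 5.356.

σ̂²_MAP = 5.356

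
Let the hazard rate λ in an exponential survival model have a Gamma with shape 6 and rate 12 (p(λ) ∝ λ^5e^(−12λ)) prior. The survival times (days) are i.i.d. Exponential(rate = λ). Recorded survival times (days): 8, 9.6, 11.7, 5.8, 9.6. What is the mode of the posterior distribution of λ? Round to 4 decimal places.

The Exponential(rate=λ) likelihood is ∝ λ^n e^(−λΣtᵢ). Here n = 5 and Σtᵢ = 8 + 9.6 + 11.7 + 5.8 + 9.6 = 44.7.
Posterior ∝ λ^5e^(−12λ) · λ^5e^(−44.7λ) = λ^10e^(−56.7λ), i.e. Gamma(11, 56.7).
Mode = (a−1)/b = 10/56.7 ≈ 0.1764.

λ̂_MAP = 0.1764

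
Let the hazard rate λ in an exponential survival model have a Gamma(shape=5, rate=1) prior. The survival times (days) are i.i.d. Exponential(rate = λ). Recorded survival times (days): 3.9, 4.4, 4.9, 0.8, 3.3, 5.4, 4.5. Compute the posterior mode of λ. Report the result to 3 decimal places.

λ̂_MAP = 0.390

The Exponential(rate=λ) likelihood is ∝ λ^n e^(−λΣtᵢ). Here n = 7 and Σtᵢ = 3.9 + 4.4 + 4.9 + 0.8 + 3.3 + 5.4 + 4.5 = 27.2.
Posterior ∝ λ^4e^(−1λ) · λ^7e^(−27.2λ) = λ^11e^(−28.2λ), i.e. Gamma(12, 28.2).
Mode = (a−1)/b = 11/28.2 ≈ 0.390.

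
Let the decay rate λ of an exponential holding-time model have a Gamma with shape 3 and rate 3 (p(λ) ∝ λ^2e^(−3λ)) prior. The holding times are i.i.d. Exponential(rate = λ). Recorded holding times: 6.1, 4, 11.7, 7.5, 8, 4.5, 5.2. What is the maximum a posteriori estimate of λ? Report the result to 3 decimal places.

The Exponential(rate=λ) likelihood is ∝ λ^n e^(−λΣtᵢ). Here n = 7 and Σtᵢ = 6.1 + 4 + 11.7 + 7.5 + 8 + 4.5 + 5.2 = 47.
Posterior ∝ λ^2e^(−3λ) · λ^7e^(−47λ) = λ^9e^(−50λ), i.e. Gamma(10, 50).
Mode = (a−1)/b = 9/50 ≈ 0.180.

λ̂_MAP = 0.180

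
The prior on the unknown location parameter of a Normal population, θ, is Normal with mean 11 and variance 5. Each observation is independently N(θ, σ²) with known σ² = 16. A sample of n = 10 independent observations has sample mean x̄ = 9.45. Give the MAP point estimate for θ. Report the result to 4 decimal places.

n = 10, x̄ = 9.45.
For a Normal prior and Normal likelihood with known variance, the posterior is Normal; its mode equals its mean, the precision-weighted average.
Prior precision 1/σ₀² = 1/5 = 0.2; data precision n/σ² = 10/16 = 0.625.
θ̂ = (0.2·11 + 0.625·9.45) / (0.2 + 0.625) = 8.10625/0.825 = 1297/132 ≈ 9.8258.

θ̂_MAP = 9.8258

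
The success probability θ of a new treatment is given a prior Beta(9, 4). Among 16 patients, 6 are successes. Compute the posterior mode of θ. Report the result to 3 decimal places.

Prior: Beta(9, 4).
Data: 6 successes in 16 trials. The binomial likelihood contributes θ^6(1−θ)^10, so the posterior is Beta(9+6, 4+10) = Beta(15, 14).
For Beta(a, b) with a, b > 1 the mode is (a−1)/(a+b−2) = 14/27 ≈ 0.519.

θ̂_MAP = 0.519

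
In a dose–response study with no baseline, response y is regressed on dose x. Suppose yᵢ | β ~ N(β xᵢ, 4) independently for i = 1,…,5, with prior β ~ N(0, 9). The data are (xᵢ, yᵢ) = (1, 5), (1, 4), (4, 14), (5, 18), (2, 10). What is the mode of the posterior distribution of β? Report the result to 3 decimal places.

log p(β | y) = −Σ(yᵢ − βxᵢ)²/(2·4) − β²/(2·9) + const.
Setting the derivative to zero: Σxᵢ(yᵢ − βxᵢ)/4 − β/9 = 0, so β = Σxᵢyᵢ / (Σxᵢ² + σ²/τ²).
Σxᵢyᵢ = 1·5 + 1·4 + 4·14 + 5·18 + 2·10 = 175; Σxᵢ² = 47; σ²/τ² = 4/9.
β̂_MAP = 175 / (47 + 4/9) = 175/(427/9) = 225/61 ≈ 3.689.

β̂_MAP = 3.689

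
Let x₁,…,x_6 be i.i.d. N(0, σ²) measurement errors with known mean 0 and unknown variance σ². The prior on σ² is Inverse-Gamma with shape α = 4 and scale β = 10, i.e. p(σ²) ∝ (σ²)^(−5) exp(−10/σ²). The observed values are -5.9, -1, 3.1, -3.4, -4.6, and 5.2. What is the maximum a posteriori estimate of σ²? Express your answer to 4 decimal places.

σ̂²_MAP = 7.8238

Sum of squared deviations about the known mean: SS = (-5.9−0)² + (-1−0)² + (3.1−0)² + (-3.4−0)² + (-4.6−0)² + (5.2−0)² = 105.18.
The Normal likelihood contributes (σ²)^(−n/2) exp(−SS/(2σ²)), so the posterior is Inverse-Gamma(α + n/2, β + SS/2) = Inverse-Gamma(7, 62.59).
The mode of Inverse-Gamma(a, b) is b/(a+1) = 62.59/8 ≈ 7.8238.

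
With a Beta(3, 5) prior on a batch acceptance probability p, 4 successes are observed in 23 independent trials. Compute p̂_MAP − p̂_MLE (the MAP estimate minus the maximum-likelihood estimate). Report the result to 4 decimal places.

MAP − MLE = 0.0330

Posterior is Beta(7, 24); MAP = (7−1)/(31−2) = 6/29 ≈ 0.20690.
MLE ignores the prior: p̂_MLE = k/n = 4/23 ≈ 0.17391.
Difference = 6/29 − 4/23 = 22/667 ≈ 0.0330.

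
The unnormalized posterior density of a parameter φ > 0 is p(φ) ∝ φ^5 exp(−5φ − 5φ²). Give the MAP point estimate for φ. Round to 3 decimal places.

φ̂_MAP = 0.500

ℓ'(φ) = 5/φ − 5 − 10φ. Setting this to zero and multiplying by φ: 10φ² + 5φ − 5 = 0.
φ = (−5 + √(5² + 4·10·5)) / (2·10) = (−5 + √225) / 20 = (−5 + 15)/20 = 1/2.
ℓ''(φ) = −5/φ² − 10 < 0, confirming a maximum.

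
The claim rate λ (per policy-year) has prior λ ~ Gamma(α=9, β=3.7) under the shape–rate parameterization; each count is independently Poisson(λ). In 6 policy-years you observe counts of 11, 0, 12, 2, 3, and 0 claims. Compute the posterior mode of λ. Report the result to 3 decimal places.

λ̂_MAP = 3.711

Σxᵢ = 11+0+12+2+3+0 = 28, with n = 6.
Posterior ∝ λ^8e^(−3.7λ) · λ^28e^(−6λ) = λ^36e^(−9.7λ), i.e. Gamma(shape=37, rate=9.7).
The mode of a Gamma(a, b) with a ≥ 1 (shape–rate) is (a−1)/b = 36/9.7 ≈ 3.711.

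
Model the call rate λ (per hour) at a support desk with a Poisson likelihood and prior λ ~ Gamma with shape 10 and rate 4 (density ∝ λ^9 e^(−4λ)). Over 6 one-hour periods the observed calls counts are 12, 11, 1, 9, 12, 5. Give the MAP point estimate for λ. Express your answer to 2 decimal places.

λ̂_MAP = 5.90

Σxᵢ = 12+11+1+9+12+5 = 50, with n = 6.
Posterior ∝ λ^9e^(−4λ) · λ^50e^(−6λ) = λ^59e^(−10λ), i.e. Gamma(shape=60, rate=10).
The mode of a Gamma(a, b) with a ≥ 1 (shape–rate) is (a−1)/b = 59/10 ≈ 5.90.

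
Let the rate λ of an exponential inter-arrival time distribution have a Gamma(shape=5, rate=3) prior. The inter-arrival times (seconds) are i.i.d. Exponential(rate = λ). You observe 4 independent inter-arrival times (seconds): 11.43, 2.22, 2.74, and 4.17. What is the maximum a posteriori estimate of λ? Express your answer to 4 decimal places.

The Exponential(rate=λ) likelihood is ∝ λ^n e^(−λΣtᵢ). Here n = 4 and Σtᵢ = 11.43 + 2.22 + 2.74 + 4.17 = 20.56.
Posterior ∝ λ^4e^(−3λ) · λ^4e^(−20.56λ) = λ^8e^(−23.56λ), i.e. Gamma(9, 23.56).
Mode = (a−1)/b = 8/23.56 ≈ 0.3396.

λ̂_MAP = 0.3396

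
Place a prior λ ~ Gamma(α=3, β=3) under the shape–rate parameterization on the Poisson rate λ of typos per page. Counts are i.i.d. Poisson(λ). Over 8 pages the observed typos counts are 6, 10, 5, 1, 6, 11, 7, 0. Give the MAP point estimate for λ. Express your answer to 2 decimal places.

Σxᵢ = 6+10+5+1+6+11+7+0 = 46, with n = 8.
Posterior ∝ λ^2e^(−3λ) · λ^46e^(−8λ) = λ^48e^(−11λ), i.e. Gamma(shape=49, rate=11).
The mode of a Gamma(a, b) with a ≥ 1 (shape–rate) is (a−1)/b = 48/11 ≈ 4.36.

λ̂_MAP = 4.36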